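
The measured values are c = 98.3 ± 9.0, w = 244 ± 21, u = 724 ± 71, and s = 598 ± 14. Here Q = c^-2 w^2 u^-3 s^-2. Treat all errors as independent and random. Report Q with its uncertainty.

(4.54 ± 1.77) × 10^-14

Q is a product of powers, so relative uncertainties combine in quadrature:
  (-2·δc/c)² = (-2×0.0916)² = 0.0335;  (2·δw/w)² = (2×0.0861)² = 0.0296;  (-3·δu/u)² = (-3×0.0981)² = 0.0866;  (-2·δs/s)² = (-2×0.0234)² = 0.00219
δQ/Q = √(0.152) = 0.390
Q = 4.54e-14, so δQ = 0.390 × 4.54e-14 = 1.77e-14.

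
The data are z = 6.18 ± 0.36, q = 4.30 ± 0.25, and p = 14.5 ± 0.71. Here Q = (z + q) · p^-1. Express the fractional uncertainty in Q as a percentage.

Let u = z + q = 10.5. δu = √(δz² + δq²) = √(0.130 + 0.0625) = 0.438, so δu/u = 0.0418.
Q is then a monomial in u, p:
δQ/Q = √((δu/u)² + (-1·δp/p)²) = √(0.00175 + 0.00240) = 0.0644

6.44%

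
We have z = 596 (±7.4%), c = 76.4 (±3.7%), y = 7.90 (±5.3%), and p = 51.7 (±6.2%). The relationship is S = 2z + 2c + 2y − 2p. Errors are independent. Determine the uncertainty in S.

88.6

Absolute uncertainties add in quadrature for a linear combination:
  (2·δz)² = 7780;  (2·δc)² = 32.0;  (2·δy)² = 0.701;  (2·δp)² = 41.1
δS = √(7850) = 88.6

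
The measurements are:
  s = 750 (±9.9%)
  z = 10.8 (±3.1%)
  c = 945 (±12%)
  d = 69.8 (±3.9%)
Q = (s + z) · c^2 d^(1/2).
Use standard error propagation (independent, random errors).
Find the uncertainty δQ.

1.47e+09

Let u = s + z = 761. δu = √(δs² + δz²) = √(5510 + 0.112) = 74.3, so δu/u = 0.0976.
Q is then a monomial in u, c, d:
δQ/Q = √((δu/u)² + (2·δc/c)² + (½·δd/d)²) = √(0.00952 + 0.0576 + 0.000380) = 0.260
Q = 5.68e+09, so δQ = 0.260 × 5.68e+09 = 1.47e+09.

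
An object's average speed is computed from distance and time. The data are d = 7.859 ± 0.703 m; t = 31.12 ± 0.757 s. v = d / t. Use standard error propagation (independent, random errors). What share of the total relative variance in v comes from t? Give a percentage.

(δv/v)² = (1·δd/d)² + (-1·δt/t)²
  d term: (1×0.0895)² = 0.00800
  t term: (-1×0.0243)² = 0.000592
Total = 0.00859. Share from t = 0.000592/0.00859 = 0.0689.

6.89%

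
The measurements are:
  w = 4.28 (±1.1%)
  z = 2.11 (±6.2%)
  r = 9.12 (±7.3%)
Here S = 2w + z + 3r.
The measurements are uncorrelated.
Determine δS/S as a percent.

5.27%

Sums and differences: (δS)² = Σ (cᵢ δxᵢ)².
  (2·δw)² = 0.00887;  (δz)² = 0.0171;  (3·δr)² = 3.99
δS = √(4.02) = 2.00
S = 38.0, so δS/S = 2.00/38.0 = 0.0527.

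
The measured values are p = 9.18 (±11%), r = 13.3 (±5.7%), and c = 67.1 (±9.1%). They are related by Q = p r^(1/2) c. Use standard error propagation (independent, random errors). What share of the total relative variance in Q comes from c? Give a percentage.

(δQ/Q)² = (1·δp/p)² + (½·δr/r)² + (1·δc/c)²
  p term: (1×0.110)² = 0.0121
  r term: (0.5×0.0570)² = 0.000812
  c term: (1×0.0910)² = 0.00828
Total = 0.0212. Share from c = 0.00828/0.0212 = 0.391.

39.1%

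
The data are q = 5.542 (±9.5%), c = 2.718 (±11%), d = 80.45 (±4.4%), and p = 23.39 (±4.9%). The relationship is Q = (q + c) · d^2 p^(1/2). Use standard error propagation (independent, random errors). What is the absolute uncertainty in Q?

30300

Let u = q + c = 8.260. δu = √(δq² + δc²) = √(0.277 + 0.0894) = 0.605, so δu/u = 0.0733.
Q is then a monomial in u, d, p:
δQ/Q = √((δu/u)² + (2·δd/d)² + (½·δp/p)²) = √(0.00537 + 0.00774 + 0.000600) = 0.117
Q = 258600, so δQ = 0.117 × 258600 = 30300.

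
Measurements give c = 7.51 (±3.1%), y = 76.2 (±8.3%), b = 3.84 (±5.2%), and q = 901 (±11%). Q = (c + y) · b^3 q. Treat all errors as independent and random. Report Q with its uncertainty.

(4.27 ± 0.877) × 10^6

Let u = c + y = 83.7. δu = √(δc² + δy²) = √(0.0542 + 40.0) = 6.33, so δu/u = 0.0756.
Q is then a monomial in u, b, q:
δQ/Q = √((δu/u)² + (3·δb/b)² + (1·δq/q)²) = √(0.00572 + 0.0243 + 0.0121) = 0.205
Q = 4.27e+06, so δQ = 0.205 × 4.27e+06 = 8.77e+05.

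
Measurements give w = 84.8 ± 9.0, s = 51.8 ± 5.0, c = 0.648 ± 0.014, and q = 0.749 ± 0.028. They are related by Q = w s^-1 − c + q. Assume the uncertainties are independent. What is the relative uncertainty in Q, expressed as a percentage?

13.6%

Let p = w·s^-1 = 1.64. δp/p = √((1·δw/w)² + (-1·δs/s)²) = √(0.0113 + 0.00932) = 0.143, so δp = 0.235.
Q = p − c + q: δQ = √(δp² + δc² + δq²) = √(0.0552 + 0.000196 + 0.000784) = 0.237
Q = 1.74, so δQ/Q = 0.237/1.74 = 0.136.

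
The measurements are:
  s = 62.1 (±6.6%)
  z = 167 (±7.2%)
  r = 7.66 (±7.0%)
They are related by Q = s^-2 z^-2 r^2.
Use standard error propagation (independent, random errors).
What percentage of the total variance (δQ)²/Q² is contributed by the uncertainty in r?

33.9%

(δQ/Q)² = (-2·δs/s)² + (-2·δz/z)² + (2·δr/r)²
  s term: (-2×0.0660)² = 0.0174
  z term: (-2×0.0720)² = 0.0207
  r term: (2×0.0700)² = 0.0196
Total = 0.0578. Share from r = 0.0196/0.0578 = 0.339.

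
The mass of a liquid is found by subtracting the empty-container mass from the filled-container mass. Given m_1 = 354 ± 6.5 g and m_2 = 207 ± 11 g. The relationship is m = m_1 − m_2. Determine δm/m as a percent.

8.69%

Absolute uncertainties add in quadrature for a linear combination:
  (δm_1)² = 42.2;  (δm_2)² = 121
δm = √(163) = 12.8 g
m = 147 g, so δm/m = 12.8/147 = 0.0869.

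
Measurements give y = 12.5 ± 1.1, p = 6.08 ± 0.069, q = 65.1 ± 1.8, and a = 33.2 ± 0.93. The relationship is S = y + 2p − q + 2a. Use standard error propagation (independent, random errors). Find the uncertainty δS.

2.82

Sums and differences: (δS)² = Σ (cᵢ δxᵢ)².
  (δy)² = 1.21;  (2·δp)² = 0.0190;  (δq)² = 3.24;  (2·δa)² = 3.46
δS = √(7.93) = 2.82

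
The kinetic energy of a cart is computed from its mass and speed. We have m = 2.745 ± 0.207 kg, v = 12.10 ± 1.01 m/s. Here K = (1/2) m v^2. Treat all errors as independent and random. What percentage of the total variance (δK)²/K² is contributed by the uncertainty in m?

16.9%

(δK/K)² = (1·δm/m)² + (2·δv/v)²
  m term: (1×0.0754)² = 0.00569
  v term: (2×0.0835)² = 0.0279
Total = 0.0336. Share from m = 0.00569/0.0336 = 0.169.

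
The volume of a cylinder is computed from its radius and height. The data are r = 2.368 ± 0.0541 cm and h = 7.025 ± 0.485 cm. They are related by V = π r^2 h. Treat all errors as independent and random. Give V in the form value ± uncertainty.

Relative error in a monomial: (δV/V)² = Σ (nᵢ · δxᵢ/xᵢ)².
  (2·δr/r)² = (2×0.0228)² = 0.00209;  (1·δh/h)² = (1×0.0690)² = 0.00477
δV/V = √(0.00685) = 0.0828
V = 123.8 cm^3, so δV = 0.0828 × 123.8 = 10.2 cm^3.

123.8 ± 10.2 cm^3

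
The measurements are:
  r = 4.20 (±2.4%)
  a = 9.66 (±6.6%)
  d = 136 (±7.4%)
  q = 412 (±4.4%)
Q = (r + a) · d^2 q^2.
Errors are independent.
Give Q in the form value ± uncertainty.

(4.35 ± 0.776) × 10^10

Let u = r + a = 13.9. δu = √(δr² + δa²) = √(0.0102 + 0.406) = 0.645, so δu/u = 0.0466.
Q is then a monomial in u, d, q:
δQ/Q = √((δu/u)² + (2·δd/d)² + (2·δq/q)²) = √(0.00217 + 0.0219 + 0.00774) = 0.178
Q = 4.35e+10, so δQ = 0.178 × 4.35e+10 = 7.76e+09.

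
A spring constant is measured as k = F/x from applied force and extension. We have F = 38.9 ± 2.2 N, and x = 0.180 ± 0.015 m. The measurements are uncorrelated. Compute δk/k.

0.101

For a monomial k ∝ F, x^-1, fractional errors add in quadrature:
  (1·δF/F)² = (1×0.0566)² = 0.00320;  (-1·δx/x)² = (-1×0.0833)² = 0.00694
δk/k = √(0.0101) = 0.101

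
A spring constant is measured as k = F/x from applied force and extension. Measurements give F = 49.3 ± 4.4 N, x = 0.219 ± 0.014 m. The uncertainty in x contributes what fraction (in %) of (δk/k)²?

33.9%

(δk/k)² = (1·δF/F)² + (-1·δx/x)²
  F term: (1×0.0892)² = 0.00797
  x term: (-1×0.0639)² = 0.00409
Total = 0.0121. Share from x = 0.00409/0.0121 = 0.339.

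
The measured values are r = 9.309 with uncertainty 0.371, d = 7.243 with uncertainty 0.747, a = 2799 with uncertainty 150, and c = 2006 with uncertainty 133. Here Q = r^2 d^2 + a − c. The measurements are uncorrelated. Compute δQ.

1030

Let p = r^2·d^2 = 4546. δp/p = √((2·δr/r)² + (2·δd/d)²) = √(0.00635 + 0.0425) = 0.221, so δp = 1010.
Q = p + a − c: δQ = √(δp² + δa² + δc²) = √(1.01e+06 + 22500 + 17700) = 1030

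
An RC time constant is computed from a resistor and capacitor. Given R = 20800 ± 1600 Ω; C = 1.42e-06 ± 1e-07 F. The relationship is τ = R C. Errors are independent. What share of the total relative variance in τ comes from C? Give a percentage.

45.6%

(δτ/τ)² = (1·δR/R)² + (1·δC/C)²
  R term: (1×0.0769)² = 0.00592
  C term: (1×0.0704)² = 0.00496
Total = 0.0109. Share from C = 0.00496/0.0109 = 0.456.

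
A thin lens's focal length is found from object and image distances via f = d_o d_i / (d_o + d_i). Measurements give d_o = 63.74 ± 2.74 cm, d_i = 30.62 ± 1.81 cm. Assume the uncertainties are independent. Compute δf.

0.875 cm

∂f/∂d_o = (d_i/(d_o+d_i))² = 0.105;  ∂f/∂d_i = (d_o/(d_o+d_i))² = 0.456
δf = √((∂f/∂d_o · δd_o)² + (∂f/∂d_i · δd_i)²) = √(0.0832 + 0.682) = 0.875 cm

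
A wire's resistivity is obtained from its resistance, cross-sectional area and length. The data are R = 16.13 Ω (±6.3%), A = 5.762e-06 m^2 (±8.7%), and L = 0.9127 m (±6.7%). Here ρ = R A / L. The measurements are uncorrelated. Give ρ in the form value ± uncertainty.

Each factor contributes (exponent × relative error)² to (δρ/ρ)²:
  (1·δR/R)² = (1×0.0630)² = 0.00397;  (1·δA/A)² = (1×0.0870)² = 0.00757;  (-1·δL/L)² = (-1×0.0670)² = 0.00449
δρ/ρ = √(0.0160) = 0.127
ρ = 0.0001018 Ω·m, so δρ = 0.127 × 0.0001018 = 1.29e-05 Ω·m.

(1.018 ± 0.129) × 10^-4 Ω·m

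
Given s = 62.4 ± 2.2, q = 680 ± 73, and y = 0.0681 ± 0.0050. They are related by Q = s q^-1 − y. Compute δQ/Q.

Let p = s·q^-1 = 0.0918. δp/p = √((1·δs/s)² + (-1·δq/q)²) = √(0.00124 + 0.0115) = 0.113, so δp = 0.0104.
Q = p − y: δQ = √(δp² + δy²) = √(0.000108 + 2.5e-05) = 0.0115
Q = 0.0237, so δQ/Q = 0.0115/0.0237 = 0.486.

0.486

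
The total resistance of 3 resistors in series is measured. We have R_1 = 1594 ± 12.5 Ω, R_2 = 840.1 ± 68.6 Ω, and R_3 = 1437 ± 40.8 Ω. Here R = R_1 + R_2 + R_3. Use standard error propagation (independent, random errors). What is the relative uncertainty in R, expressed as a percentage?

Absolute uncertainties add in quadrature for a linear combination:
  (δR_1)² = 156;  (δR_2)² = 4710;  (δR_3)² = 1660
δR = √(6530) = 80.8 Ω
R = 3871 Ω, so δR/R = 80.8/3871 = 0.0209.

2.09%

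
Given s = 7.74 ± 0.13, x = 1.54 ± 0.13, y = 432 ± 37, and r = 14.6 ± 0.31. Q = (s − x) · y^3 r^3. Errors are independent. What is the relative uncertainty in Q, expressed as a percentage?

26.6%

Let u = s − x = 6.20. δu = √(δs² + δx²) = √(0.0169 + 0.0169) = 0.184, so δu/u = 0.0297.
Q is then a monomial in u, y, r:
δQ/Q = √((δu/u)² + (3·δy/y)² + (3·δr/r)²) = √(0.000879 + 0.0660 + 0.00406) = 0.266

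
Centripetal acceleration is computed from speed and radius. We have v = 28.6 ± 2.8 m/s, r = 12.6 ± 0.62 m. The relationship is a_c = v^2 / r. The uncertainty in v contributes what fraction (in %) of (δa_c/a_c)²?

94.1%

(δa_c/a_c)² = (2·δv/v)² + (-1·δr/r)²
  v term: (2×0.0979)² = 0.0383
  r term: (-1×0.0492)² = 0.00242
Total = 0.0408. Share from v = 0.0383/0.0408 = 0.941.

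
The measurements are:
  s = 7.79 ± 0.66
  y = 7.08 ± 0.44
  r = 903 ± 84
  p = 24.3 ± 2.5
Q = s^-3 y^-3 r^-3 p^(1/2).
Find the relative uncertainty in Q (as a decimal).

0.424

Since Q is a product/quotient, work with relative uncertainties:
  (-3·δs/s)² = (-3×0.0847)² = 0.0646;  (-3·δy/y)² = (-3×0.0621)² = 0.0348;  (-3·δr/r)² = (-3×0.0930)² = 0.0779;  (½·δp/p)² = (0.5×0.103)² = 0.00265
δQ/Q = √(0.180) = 0.424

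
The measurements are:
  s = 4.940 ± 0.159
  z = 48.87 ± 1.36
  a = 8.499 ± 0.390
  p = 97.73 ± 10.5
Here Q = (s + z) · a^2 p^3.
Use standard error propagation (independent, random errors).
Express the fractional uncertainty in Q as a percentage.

33.6%

Let u = s + z = 53.81. δu = √(δs² + δz²) = √(0.0253 + 1.85) = 1.37, so δu/u = 0.0254.
Q is then a monomial in u, a, p:
δQ/Q = √((δu/u)² + (2·δa/a)² + (3·δp/p)²) = √(0.000648 + 0.00842 + 0.104) = 0.336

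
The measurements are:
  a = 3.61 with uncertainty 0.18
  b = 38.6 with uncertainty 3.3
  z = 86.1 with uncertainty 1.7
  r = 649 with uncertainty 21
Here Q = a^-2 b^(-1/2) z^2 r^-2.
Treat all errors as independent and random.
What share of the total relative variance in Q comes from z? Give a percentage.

8.90%

(δQ/Q)² = (-2·δa/a)² + (−½·δb/b)² + (2·δz/z)² + (-2·δr/r)²
  a term: (-2×0.0499)² = 0.00994
  b term: (-0.5×0.0855)² = 0.00183
  z term: (2×0.0197)² = 0.00156
  r term: (-2×0.0324)² = 0.00419
Total = 0.0175. Share from z = 0.00156/0.0175 = 0.0890.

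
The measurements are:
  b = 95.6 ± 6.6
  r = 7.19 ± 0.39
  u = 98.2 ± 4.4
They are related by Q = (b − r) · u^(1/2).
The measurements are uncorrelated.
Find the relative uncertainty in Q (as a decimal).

Let w = b − r = 88.4. δw = √(δb² + δr²) = √(43.6 + 0.152) = 6.61, so δw/w = 0.0748.
Q is then a monomial in w, u:
δQ/Q = √((δw/w)² + (½·δu/u)²) = √(0.00559 + 0.000502) = 0.0781

0.0781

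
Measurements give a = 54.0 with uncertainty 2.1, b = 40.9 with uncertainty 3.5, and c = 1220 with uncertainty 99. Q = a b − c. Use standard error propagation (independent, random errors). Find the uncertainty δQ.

230

Let p = a·b = 2210. δp/p = √((1·δa/a)² + (1·δb/b)²) = √(0.00151 + 0.00732) = 0.0940, so δp = 208.
Q = p − c: δQ = √(δp² + δc²) = √(43100 + 9800) = 230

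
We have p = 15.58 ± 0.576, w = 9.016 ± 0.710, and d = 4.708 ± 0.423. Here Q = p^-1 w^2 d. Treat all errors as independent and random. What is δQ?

Relative error in a monomial: (δQ/Q)² = Σ (nᵢ · δxᵢ/xᵢ)².
  (-1·δp/p)² = (-1×0.0370)² = 0.00137;  (2·δw/w)² = (2×0.0787)² = 0.0248;  (1·δd/d)² = (1×0.0898)² = 0.00807
δQ/Q = √(0.0342) = 0.185
Q = 24.56, so δQ = 0.185 × 24.56 = 4.55.

4.55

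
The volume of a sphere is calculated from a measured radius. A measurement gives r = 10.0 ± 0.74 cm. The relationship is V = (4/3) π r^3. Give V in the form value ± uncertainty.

4190 ± 930 cm^3

Products/powers → add relative errors in quadrature, weighted by exponent:
  (3·δr/r)² = (3×0.0740)² = 0.0493
δV/V = √(0.0493) = 0.222
V = 4190 cm^3, so δV = 0.222 × 4190 = 930 cm^3.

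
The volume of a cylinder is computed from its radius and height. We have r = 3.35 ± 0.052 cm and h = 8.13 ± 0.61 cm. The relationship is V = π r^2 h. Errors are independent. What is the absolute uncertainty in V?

Each factor contributes (exponent × relative error)² to (δV/V)²:
  (2·δr/r)² = (2×0.0155)² = 0.000964;  (1·δh/h)² = (1×0.0750)² = 0.00563
δV/V = √(0.00659) = 0.0812
V = 287 cm^3, so δV = 0.0812 × 287 = 23.3 cm^3.

23.3 cm^3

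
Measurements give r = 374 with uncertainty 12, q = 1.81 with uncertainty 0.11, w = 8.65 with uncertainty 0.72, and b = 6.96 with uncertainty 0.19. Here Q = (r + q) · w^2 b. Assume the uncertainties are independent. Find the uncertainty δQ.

Let u = r + q = 376. δu = √(δr² + δq²) = √(144 + 0.0121) = 12.0, so δu/u = 0.0319.
Q is then a monomial in u, w, b:
δQ/Q = √((δu/u)² + (2·δw/w)² + (1·δb/b)²) = √(0.00102 + 0.0277 + 0.000745) = 0.172
Q = 1.96e+05, so δQ = 0.172 × 1.96e+05 = 33600.

33600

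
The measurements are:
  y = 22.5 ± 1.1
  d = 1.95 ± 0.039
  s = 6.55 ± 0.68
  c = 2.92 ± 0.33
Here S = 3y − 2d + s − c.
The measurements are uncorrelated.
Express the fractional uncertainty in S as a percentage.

5.04%

Sums and differences: (δS)² = Σ (cᵢ δxᵢ)².
  (3·δy)² = 10.9;  (2·δd)² = 0.00608;  (δs)² = 0.462;  (δc)² = 0.109
δS = √(11.5) = 3.39
S = 67.2, so δS/S = 3.39/67.2 = 0.0504.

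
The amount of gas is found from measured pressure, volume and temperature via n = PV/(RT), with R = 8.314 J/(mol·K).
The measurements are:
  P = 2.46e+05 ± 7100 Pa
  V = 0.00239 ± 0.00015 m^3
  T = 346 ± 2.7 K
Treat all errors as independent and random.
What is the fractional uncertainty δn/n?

0.0695

For a monomial n ∝ P, V, T^-1, fractional errors add in quadrature:
  (1·δP/P)² = (1×0.0289)² = 0.000833;  (1·δV/V)² = (1×0.0628)² = 0.00394;  (-1·δT/T)² = (-1×0.00780)² = 6.09e-05
δn/n = √(0.00483) = 0.0695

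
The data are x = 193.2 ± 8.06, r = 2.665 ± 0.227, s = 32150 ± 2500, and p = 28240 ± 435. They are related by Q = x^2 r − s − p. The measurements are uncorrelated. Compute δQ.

12100

Let w = x^2·r = 99470. δw/w = √((2·δx/x)² + (1·δr/r)²) = √(0.00696 + 0.00726) = 0.119, so δw = 11900.
Q = w − s − p: δQ = √(δw² + δs² + δp²) = √(1.41e+08 + 6.25e+06 + 1.89e+05) = 12100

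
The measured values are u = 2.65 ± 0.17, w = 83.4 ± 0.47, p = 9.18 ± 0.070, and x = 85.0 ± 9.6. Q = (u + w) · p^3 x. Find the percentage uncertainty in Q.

11.5%

Let h = u + w = 86.1. δh = √(δu² + δw²) = √(0.0289 + 0.221) = 0.500, so δh/h = 0.00581.
Q is then a monomial in h, p, x:
δQ/Q = √((δh/h)² + (3·δp/p)² + (1·δx/x)²) = √(3.37e-05 + 0.000523 + 0.0128) = 0.115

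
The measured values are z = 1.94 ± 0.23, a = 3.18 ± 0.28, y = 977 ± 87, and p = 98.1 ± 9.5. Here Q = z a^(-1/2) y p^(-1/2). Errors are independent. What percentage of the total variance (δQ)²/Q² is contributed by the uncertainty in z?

53.5%

(δQ/Q)² = (1·δz/z)² + (−½·δa/a)² + (1·δy/y)² + (−½·δp/p)²
  z term: (1×0.119)² = 0.0141
  a term: (-0.5×0.0881)² = 0.00194
  y term: (1×0.0890)² = 0.00793
  p term: (-0.5×0.0968)² = 0.00234
Total = 0.0263. Share from z = 0.0141/0.0263 = 0.535.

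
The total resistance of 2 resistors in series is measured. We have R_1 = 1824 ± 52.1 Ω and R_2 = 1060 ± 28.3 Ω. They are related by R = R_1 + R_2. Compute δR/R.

Each term contributes (cᵢ δxᵢ)² to (δR)²:
  (δR_1)² = 2710;  (δR_2)² = 801
δR = √(3520) = 59.3 Ω
R = 2884 Ω, so δR/R = 59.3/2884 = 0.0206.

0.0206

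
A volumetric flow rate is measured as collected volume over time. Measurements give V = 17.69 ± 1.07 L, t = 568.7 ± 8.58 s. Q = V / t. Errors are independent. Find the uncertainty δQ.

For a monomial Q ∝ V, t^-1, fractional errors add in quadrature:
  (1·δV/V)² = (1×0.0605)² = 0.00366;  (-1·δt/t)² = (-1×0.0151)² = 0.000228
δQ/Q = √(0.00389) = 0.0623
Q = 0.03111 L/s, so δQ = 0.0623 × 0.03111 = 0.00194 L/s.

0.00194 L/s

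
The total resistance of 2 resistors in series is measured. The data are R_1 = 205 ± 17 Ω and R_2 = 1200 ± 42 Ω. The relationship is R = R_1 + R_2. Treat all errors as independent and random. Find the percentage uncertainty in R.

3.22%

R is a linear combination, so absolute uncertainties add in quadrature:
  (δR_1)² = 289;  (δR_2)² = 1760
δR = √(2050) = 45.3 Ω
R = 1400 Ω, so δR/R = 45.3/1400 = 0.0322.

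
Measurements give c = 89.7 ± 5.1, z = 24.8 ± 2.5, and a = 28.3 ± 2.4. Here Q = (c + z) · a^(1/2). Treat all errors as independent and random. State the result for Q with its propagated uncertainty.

609 ± 39.7

Let u = c + z = 114. δu = √(δc² + δz²) = √(26.0 + 6.25) = 5.68, so δu/u = 0.0496.
Q is then a monomial in u, a:
δQ/Q = √((δu/u)² + (½·δa/a)²) = √(0.00246 + 0.00180) = 0.0653
Q = 609, so δQ = 0.0653 × 609 = 39.7.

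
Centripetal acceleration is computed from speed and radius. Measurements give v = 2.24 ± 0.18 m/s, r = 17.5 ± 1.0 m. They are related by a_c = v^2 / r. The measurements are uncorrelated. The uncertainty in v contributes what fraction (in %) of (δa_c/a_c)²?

88.8%

(δa_c/a_c)² = (2·δv/v)² + (-1·δr/r)²
  v term: (2×0.0804)² = 0.0258
  r term: (-1×0.0571)² = 0.00327
Total = 0.0291. Share from v = 0.0258/0.0291 = 0.888.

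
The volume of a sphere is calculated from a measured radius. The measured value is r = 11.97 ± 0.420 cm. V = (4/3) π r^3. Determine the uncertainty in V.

756 cm^3

V ∝ r^3, so δV/V = |3| · δr/r = 3 × 0.0351 = 0.105.
V = 7184 cm^3, so δV = 0.105 × 7184 = 756 cm^3.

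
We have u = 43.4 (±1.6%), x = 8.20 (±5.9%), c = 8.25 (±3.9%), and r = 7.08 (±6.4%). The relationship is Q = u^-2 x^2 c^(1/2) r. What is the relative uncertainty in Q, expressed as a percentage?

Products/powers → add relative errors in quadrature, weighted by exponent:
  (-2·δu/u)² = (-2×0.0160)² = 0.00102;  (2·δx/x)² = (2×0.0590)² = 0.0139;  (½·δc/c)² = (0.5×0.0390)² = 0.000380;  (1·δr/r)² = (1×0.0640)² = 0.00410
δQ/Q = √(0.0194) = 0.139

13.9%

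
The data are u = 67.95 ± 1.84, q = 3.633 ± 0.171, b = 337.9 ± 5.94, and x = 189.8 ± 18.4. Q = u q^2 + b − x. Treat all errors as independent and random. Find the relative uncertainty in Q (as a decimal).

0.0861

Let p = u·q^2 = 896.9. δp/p = √((1·δu/u)² + (2·δq/q)²) = √(0.000733 + 0.00886) = 0.0980, so δp = 87.9.
Q = p + b − x: δQ = √(δp² + δb² + δx²) = √(7720 + 35.3 + 339) = 90.0
Q = 1045, so δQ/Q = 90.0/1045 = 0.0861.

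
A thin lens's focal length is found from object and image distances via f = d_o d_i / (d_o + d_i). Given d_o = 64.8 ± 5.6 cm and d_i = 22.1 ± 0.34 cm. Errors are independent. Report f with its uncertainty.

∂f/∂d_o = (d_i/(d_o+d_i))² = 0.0647;  ∂f/∂d_i = (d_o/(d_o+d_i))² = 0.556
δf = √((∂f/∂d_o · δd_o)² + (∂f/∂d_i · δd_i)²) = √(0.131 + 0.0357) = 0.409 cm
f = 16.5 cm.

16.5 ± 0.409 cm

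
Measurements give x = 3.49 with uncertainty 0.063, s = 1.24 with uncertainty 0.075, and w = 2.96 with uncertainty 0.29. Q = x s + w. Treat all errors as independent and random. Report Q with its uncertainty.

7.29 ± 0.398

Let p = x·s = 4.33. δp/p = √((1·δx/x)² + (1·δs/s)²) = √(0.000326 + 0.00366) = 0.0631, so δp = 0.273.
Q = p + w: δQ = √(δp² + δw²) = √(0.0746 + 0.0841) = 0.398
Q = 7.29.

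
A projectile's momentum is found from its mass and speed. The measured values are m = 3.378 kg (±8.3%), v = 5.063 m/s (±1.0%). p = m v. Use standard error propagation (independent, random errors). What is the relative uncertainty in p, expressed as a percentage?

For a monomial p ∝ m, v, fractional errors add in quadrature:
  (1·δm/m)² = (1×0.0830)² = 0.00689;  (1·δv/v)² = (1×0.0100)² = 0.000100
δp/p = √(0.00699) = 0.0836

8.36%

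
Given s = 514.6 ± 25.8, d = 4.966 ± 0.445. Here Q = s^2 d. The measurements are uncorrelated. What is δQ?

1.77e+05

Since Q is a product/quotient, work with relative uncertainties:
  (2·δs/s)² = (2×0.0501)² = 0.0101;  (1·δd/d)² = (1×0.0896)² = 0.00803
δQ/Q = √(0.0181) = 0.134
Q = 1.315e+06, so δQ = 0.134 × 1.315e+06 = 1.77e+05.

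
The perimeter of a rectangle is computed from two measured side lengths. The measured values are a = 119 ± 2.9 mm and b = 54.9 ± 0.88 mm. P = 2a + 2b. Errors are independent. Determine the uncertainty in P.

Each term contributes (cᵢ δxᵢ)² to (δP)²:
  (2·δa)² = 33.6;  (2·δb)² = 3.10
δP = √(36.7) = 6.06 mm

6.06 mm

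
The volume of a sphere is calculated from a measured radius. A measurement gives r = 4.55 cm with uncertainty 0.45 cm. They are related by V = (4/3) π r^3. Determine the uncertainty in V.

Relative error in a monomial: (δV/V)² = Σ (nᵢ · δxᵢ/xᵢ)².
  (3·δr/r)² = (3×0.0989)² = 0.0880
δV/V = √(0.0880) = 0.297
V = 395 cm^3, so δV = 0.297 × 395 = 117 cm^3.

117 cm^3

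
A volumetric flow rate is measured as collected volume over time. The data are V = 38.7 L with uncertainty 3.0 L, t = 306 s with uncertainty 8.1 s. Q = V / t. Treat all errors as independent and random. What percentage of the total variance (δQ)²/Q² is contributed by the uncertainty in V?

89.6%

(δQ/Q)² = (1·δV/V)² + (-1·δt/t)²
  V term: (1×0.0775)² = 0.00601
  t term: (-1×0.0265)² = 0.000701
Total = 0.00671. Share from V = 0.00601/0.00671 = 0.896.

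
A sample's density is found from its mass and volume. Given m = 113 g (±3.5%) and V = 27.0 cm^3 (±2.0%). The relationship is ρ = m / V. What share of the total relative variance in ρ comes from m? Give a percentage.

(δρ/ρ)² = (1·δm/m)² + (-1·δV/V)²
  m term: (1×0.0350)² = 0.00123
  V term: (-1×0.0200)² = 0.000400
Total = 0.00163. Share from m = 0.00123/0.00163 = 0.754.

75.4%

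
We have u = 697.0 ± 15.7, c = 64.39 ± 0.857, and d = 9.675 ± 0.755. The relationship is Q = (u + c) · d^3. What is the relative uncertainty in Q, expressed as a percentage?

23.5%

Let w = u + c = 761.4. δw = √(δu² + δc²) = √(246 + 0.734) = 15.7, so δw/w = 0.0207.
Q is then a monomial in w, d:
δQ/Q = √((δw/w)² + (3·δd/d)²) = √(0.000426 + 0.0548) = 0.235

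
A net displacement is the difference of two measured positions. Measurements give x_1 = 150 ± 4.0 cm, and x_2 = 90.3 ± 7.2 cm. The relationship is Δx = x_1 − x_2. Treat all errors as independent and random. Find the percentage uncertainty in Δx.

Sums and differences: (δΔx)² = Σ (cᵢ δxᵢ)².
  (δx_1)² = 16.0;  (δx_2)² = 51.8
δΔx = √(67.8) = 8.24 cm
Δx = 59.7 cm, so δΔx/Δx = 8.24/59.7 = 0.138.

13.8%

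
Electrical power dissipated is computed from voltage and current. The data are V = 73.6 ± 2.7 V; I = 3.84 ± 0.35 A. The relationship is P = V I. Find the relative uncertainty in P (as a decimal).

0.0983

Relative error in a monomial: (δP/P)² = Σ (nᵢ · δxᵢ/xᵢ)².
  (1·δV/V)² = (1×0.0367)² = 0.00135;  (1·δI/I)² = (1×0.0911)² = 0.00831
δP/P = √(0.00965) = 0.0983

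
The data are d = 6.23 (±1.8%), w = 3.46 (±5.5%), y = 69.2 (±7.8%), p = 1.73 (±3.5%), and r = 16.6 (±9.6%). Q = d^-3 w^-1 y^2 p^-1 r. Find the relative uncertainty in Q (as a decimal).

Q is a product of powers, so relative uncertainties combine in quadrature:
  (-3·δd/d)² = (-3×0.0180)² = 0.00292;  (-1·δw/w)² = (-1×0.0550)² = 0.00302;  (2·δy/y)² = (2×0.0780)² = 0.0243;  (-1·δp/p)² = (-1×0.0350)² = 0.00123;  (1·δr/r)² = (1×0.0960)² = 0.00922
δQ/Q = √(0.0407) = 0.202

0.202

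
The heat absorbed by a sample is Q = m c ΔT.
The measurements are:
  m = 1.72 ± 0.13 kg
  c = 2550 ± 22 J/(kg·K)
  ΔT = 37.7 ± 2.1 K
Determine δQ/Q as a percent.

Each factor contributes (exponent × relative error)² to (δQ/Q)²:
  (1·δm/m)² = (1×0.0756)² = 0.00571;  (1·δc/c)² = (1×0.00863)² = 7.44e-05;  (1·δΔT/ΔT)² = (1×0.0557)² = 0.00310
δQ/Q = √(0.00889) = 0.0943

9.43%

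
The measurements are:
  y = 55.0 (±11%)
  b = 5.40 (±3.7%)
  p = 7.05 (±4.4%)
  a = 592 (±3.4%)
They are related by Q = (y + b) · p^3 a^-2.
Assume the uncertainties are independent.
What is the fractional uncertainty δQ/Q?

Let u = y + b = 60.4. δu = √(δy² + δb²) = √(36.6 + 0.0399) = 6.05, so δu/u = 0.100.
Q is then a monomial in u, p, a:
δQ/Q = √((δu/u)² + (3·δp/p)² + (-2·δa/a)²) = √(0.0100 + 0.0174 + 0.00462) = 0.179

0.179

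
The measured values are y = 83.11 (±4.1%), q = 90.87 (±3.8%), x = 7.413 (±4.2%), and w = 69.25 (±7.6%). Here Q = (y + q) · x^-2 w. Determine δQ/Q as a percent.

Let u = y + q = 174.0. δu = √(δy² + δq²) = √(11.6 + 11.9) = 4.85, so δu/u = 0.0279.
Q is then a monomial in u, x, w:
δQ/Q = √((δu/u)² + (-2·δx/x)² + (1·δw/w)²) = √(0.000778 + 0.00706 + 0.00578) = 0.117

11.7%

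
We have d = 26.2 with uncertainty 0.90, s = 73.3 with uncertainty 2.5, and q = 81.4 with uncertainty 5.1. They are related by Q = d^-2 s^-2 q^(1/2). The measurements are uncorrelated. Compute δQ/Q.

0.102

Q is a product of powers, so relative uncertainties combine in quadrature:
  (-2·δd/d)² = (-2×0.0344)² = 0.00472;  (-2·δs/s)² = (-2×0.0341)² = 0.00465;  (½·δq/q)² = (0.5×0.0627)² = 0.000981
δQ/Q = √(0.0104) = 0.102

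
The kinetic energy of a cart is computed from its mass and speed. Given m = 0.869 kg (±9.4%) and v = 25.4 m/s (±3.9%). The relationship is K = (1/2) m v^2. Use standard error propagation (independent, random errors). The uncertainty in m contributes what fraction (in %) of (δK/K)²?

(δK/K)² = (1·δm/m)² + (2·δv/v)²
  m term: (1×0.0940)² = 0.00884
  v term: (2×0.0390)² = 0.00608
Total = 0.0149. Share from m = 0.00884/0.0149 = 0.592.

59.2%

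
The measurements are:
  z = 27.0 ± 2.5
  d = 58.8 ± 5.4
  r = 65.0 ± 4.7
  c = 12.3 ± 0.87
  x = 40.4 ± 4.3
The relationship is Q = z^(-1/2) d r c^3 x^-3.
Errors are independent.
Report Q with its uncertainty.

20.8 ± 8.38

Products/powers → add relative errors in quadrature, weighted by exponent:
  (−½·δz/z)² = (-0.5×0.0926)² = 0.00214;  (1·δd/d)² = (1×0.0918)² = 0.00843;  (1·δr/r)² = (1×0.0723)² = 0.00523;  (3·δc/c)² = (3×0.0707)² = 0.0450;  (-3·δx/x)² = (-3×0.106)² = 0.102
δQ/Q = √(0.163) = 0.403
Q = 20.8, so δQ = 0.403 × 20.8 = 8.38.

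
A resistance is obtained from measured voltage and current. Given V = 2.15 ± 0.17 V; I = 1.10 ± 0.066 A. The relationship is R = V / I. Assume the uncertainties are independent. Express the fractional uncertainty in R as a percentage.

9.93%

Products/powers → add relative errors in quadrature, weighted by exponent:
  (1·δV/V)² = (1×0.0791)² = 0.00625;  (-1·δI/I)² = (-1×0.0600)² = 0.00360
δR/R = √(0.00985) = 0.0993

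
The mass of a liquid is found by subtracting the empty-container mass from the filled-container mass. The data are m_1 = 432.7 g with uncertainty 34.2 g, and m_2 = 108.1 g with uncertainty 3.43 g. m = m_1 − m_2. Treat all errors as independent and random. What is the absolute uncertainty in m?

34.4 g

m is a linear combination, so absolute uncertainties add in quadrature:
  (δm_1)² = 1170;  (δm_2)² = 11.8
δm = √(1180) = 34.4 g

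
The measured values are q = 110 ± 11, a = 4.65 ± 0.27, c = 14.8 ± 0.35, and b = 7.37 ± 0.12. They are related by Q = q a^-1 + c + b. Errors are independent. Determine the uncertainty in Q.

Let p = q·a^-1 = 23.7. δp/p = √((1·δq/q)² + (-1·δa/a)²) = √(0.0100 + 0.00337) = 0.116, so δp = 2.74.
Q = p + c + b: δQ = √(δp² + δc² + δb²) = √(7.48 + 0.122 + 0.0144) = 2.76

2.76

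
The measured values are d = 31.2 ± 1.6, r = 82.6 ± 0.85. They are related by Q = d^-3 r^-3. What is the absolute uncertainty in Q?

9.17e-12

Since Q is a product/quotient, work with relative uncertainties:
  (-3·δd/d)² = (-3×0.0513)² = 0.0237;  (-3·δr/r)² = (-3×0.0103)² = 0.000953
δQ/Q = √(0.0246) = 0.157
Q = 5.84e-11, so δQ = 0.157 × 5.84e-11 = 9.17e-12.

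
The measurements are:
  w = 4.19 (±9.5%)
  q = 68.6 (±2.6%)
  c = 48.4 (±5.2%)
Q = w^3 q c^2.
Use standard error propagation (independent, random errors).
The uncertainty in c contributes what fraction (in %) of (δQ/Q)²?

(δQ/Q)² = (3·δw/w)² + (1·δq/q)² + (2·δc/c)²
  w term: (3×0.0950)² = 0.0812
  q term: (1×0.0260)² = 0.000676
  c term: (2×0.0520)² = 0.0108
Total = 0.0927. Share from c = 0.0108/0.0927 = 0.117.

11.7%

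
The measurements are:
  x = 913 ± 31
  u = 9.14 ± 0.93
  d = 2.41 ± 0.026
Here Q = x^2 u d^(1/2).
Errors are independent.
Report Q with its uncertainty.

Since Q is a product/quotient, work with relative uncertainties:
  (2·δx/x)² = (2×0.0340)² = 0.00461;  (1·δu/u)² = (1×0.102)² = 0.0104;  (½·δd/d)² = (0.5×0.0108)² = 2.91e-05
δQ/Q = √(0.0150) = 0.122
Q = 1.18e+07, so δQ = 0.122 × 1.18e+07 = 1.45e+06.

(1.18 ± 0.145) × 10^7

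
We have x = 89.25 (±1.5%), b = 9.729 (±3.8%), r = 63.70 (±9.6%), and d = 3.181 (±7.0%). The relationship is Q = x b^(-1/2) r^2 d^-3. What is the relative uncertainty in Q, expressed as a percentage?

Q is a product of powers, so relative uncertainties combine in quadrature:
  (1·δx/x)² = (1×0.0150)² = 0.000225;  (−½·δb/b)² = (-0.5×0.0380)² = 0.000361;  (2·δr/r)² = (2×0.0960)² = 0.0369;  (-3·δd/d)² = (-3×0.0700)² = 0.0441
δQ/Q = √(0.0816) = 0.286

28.6%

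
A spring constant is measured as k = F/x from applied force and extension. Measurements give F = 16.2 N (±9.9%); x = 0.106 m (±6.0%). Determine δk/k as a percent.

11.6%

Since k is a product/quotient, work with relative uncertainties:
  (1·δF/F)² = (1×0.0990)² = 0.00980;  (-1·δx/x)² = (-1×0.0600)² = 0.00360
δk/k = √(0.0134) = 0.116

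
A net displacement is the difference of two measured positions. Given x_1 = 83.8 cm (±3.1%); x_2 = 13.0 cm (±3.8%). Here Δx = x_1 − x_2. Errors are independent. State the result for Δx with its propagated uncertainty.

Absolute uncertainties add in quadrature for a linear combination:
  (δx_1)² = 6.75;  (δx_2)² = 0.244
δΔx = √(6.99) = 2.64 cm
Δx = 70.8 cm.

70.8 ± 2.64 cm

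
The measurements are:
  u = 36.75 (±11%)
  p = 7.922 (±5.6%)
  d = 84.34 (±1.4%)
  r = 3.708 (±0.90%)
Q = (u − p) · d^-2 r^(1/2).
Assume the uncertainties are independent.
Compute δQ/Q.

0.144

Let w = u − p = 28.83. δw = √(δu² + δp²) = √(16.3 + 0.197) = 4.07, so δw/w = 0.141.
Q is then a monomial in w, d, r:
δQ/Q = √((δw/w)² + (-2·δd/d)² + (½·δr/r)²) = √(0.0199 + 0.000784 + 2.03e-05) = 0.144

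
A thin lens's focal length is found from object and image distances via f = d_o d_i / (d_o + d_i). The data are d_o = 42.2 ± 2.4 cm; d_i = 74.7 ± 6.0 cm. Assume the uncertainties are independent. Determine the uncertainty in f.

∂f/∂d_o = (d_i/(d_o+d_i))² = 0.408;  ∂f/∂d_i = (d_o/(d_o+d_i))² = 0.130
δf = √((∂f/∂d_o · δd_o)² + (∂f/∂d_i · δd_i)²) = √(0.960 + 0.611) = 1.25 cm

1.25 cm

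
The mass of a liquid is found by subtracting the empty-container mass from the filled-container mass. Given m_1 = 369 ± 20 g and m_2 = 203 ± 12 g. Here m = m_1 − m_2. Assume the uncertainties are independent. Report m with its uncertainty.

166 ± 23.3 g

m is a linear combination, so absolute uncertainties add in quadrature:
  (δm_1)² = 400;  (δm_2)² = 144
δm = √(544) = 23.3 g
m = 166 g.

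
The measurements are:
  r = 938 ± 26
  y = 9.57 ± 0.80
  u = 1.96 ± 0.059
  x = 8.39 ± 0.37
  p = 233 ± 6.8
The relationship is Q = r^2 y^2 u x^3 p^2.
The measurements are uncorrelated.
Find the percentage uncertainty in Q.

For a monomial Q ∝ r^2, y^2, u, x^3, p^2, fractional errors add in quadrature:
  (2·δr/r)² = (2×0.0277)² = 0.00307;  (2·δy/y)² = (2×0.0836)² = 0.0280;  (1·δu/u)² = (1×0.0301)² = 0.000906;  (3·δx/x)² = (3×0.0441)² = 0.0175;  (2·δp/p)² = (2×0.0292)² = 0.00341
δQ/Q = √(0.0528) = 0.230

23.0%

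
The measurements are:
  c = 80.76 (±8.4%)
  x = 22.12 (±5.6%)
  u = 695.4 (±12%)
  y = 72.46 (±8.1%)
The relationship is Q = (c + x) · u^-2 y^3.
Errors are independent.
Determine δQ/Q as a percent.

34.8%

Let w = c + x = 102.9. δw = √(δc² + δx²) = √(46.0 + 1.53) = 6.90, so δw/w = 0.0670.
Q is then a monomial in w, u, y:
δQ/Q = √((δw/w)² + (-2·δu/u)² + (3·δy/y)²) = √(0.00449 + 0.0576 + 0.0590) = 0.348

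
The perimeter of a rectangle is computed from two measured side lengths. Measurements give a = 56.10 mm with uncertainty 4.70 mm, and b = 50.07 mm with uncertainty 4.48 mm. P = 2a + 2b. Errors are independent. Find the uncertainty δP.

P is a linear combination, so absolute uncertainties add in quadrature:
  (2·δa)² = 88.4;  (2·δb)² = 80.3
δP = √(169) = 13.0 mm

13.0 mm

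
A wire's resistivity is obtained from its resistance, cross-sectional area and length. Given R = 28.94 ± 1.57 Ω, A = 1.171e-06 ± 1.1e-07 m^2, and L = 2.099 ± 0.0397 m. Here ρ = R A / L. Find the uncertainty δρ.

1.78e-06 Ω·m

Relative error in a monomial: (δρ/ρ)² = Σ (nᵢ · δxᵢ/xᵢ)².
  (1·δR/R)² = (1×0.0543)² = 0.00294;  (1·δA/A)² = (1×0.0939)² = 0.00882;  (-1·δL/L)² = (-1×0.0189)² = 0.000358
δρ/ρ = √(0.0121) = 0.110
ρ = 1.615e-05 Ω·m, so δρ = 0.110 × 1.615e-05 = 1.78e-06 Ω·m.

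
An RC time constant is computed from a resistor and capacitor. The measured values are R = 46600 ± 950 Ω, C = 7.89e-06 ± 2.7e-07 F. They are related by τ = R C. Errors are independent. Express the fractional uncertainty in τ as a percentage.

τ is a product of powers, so relative uncertainties combine in quadrature:
  (1·δR/R)² = (1×0.0204)² = 0.000416;  (1·δC/C)² = (1×0.0342)² = 0.00117
δτ/τ = √(0.00159) = 0.0398

3.98%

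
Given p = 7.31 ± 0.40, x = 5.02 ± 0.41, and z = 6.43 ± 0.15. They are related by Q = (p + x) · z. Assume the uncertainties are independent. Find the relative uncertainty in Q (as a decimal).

Let u = p + x = 12.3. δu = √(δp² + δx²) = √(0.160 + 0.168) = 0.573, so δu/u = 0.0465.
Q is then a monomial in u, z:
δQ/Q = √((δu/u)² + (1·δz/z)²) = √(0.00216 + 0.000544) = 0.0520

0.0520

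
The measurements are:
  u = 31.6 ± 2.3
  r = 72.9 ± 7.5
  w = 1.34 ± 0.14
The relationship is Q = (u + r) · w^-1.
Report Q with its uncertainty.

78.0 ± 10.0

Let h = u + r = 104. δh = √(δu² + δr²) = √(5.29 + 56.2) = 7.84, so δh/h = 0.0751.
Q is then a monomial in h, w:
δQ/Q = √((δh/h)² + (-1·δw/w)²) = √(0.00564 + 0.0109) = 0.129
Q = 78.0, so δQ = 0.129 × 78.0 = 10.0.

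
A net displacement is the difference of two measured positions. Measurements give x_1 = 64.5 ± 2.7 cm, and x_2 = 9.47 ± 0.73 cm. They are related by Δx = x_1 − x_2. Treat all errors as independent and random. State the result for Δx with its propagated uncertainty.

55.0 ± 2.80 cm

Sums and differences: (δΔx)² = Σ (cᵢ δxᵢ)².
  (δx_1)² = 7.29;  (δx_2)² = 0.533
δΔx = √(7.82) = 2.80 cm
Δx = 55.0 cm.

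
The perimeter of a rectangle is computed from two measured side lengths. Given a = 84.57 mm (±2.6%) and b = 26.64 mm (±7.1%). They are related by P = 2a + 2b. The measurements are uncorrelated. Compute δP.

5.80 mm

P is a linear combination, so absolute uncertainties add in quadrature:
  (2·δa)² = 19.3;  (2·δb)² = 14.3
δP = √(33.6) = 5.80 mm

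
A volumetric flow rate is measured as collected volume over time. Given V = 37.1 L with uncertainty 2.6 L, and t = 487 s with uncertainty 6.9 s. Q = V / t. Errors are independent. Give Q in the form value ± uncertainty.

For a monomial Q ∝ V, t^-1, fractional errors add in quadrature:
  (1·δV/V)² = (1×0.0701)² = 0.00491;  (-1·δt/t)² = (-1×0.0142)² = 0.000201
δQ/Q = √(0.00511) = 0.0715
Q = 0.0762 L/s, so δQ = 0.0715 × 0.0762 = 0.00545 L/s.

0.0762 ± 0.00545 L/s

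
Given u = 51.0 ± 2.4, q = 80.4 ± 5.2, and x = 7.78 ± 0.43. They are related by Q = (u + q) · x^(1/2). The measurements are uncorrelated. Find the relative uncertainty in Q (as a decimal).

0.0516

Let w = u + q = 131. δw = √(δu² + δq²) = √(5.76 + 27.0) = 5.73, so δw/w = 0.0436.
Q is then a monomial in w, x:
δQ/Q = √((δw/w)² + (½·δx/x)²) = √(0.00190 + 0.000764) = 0.0516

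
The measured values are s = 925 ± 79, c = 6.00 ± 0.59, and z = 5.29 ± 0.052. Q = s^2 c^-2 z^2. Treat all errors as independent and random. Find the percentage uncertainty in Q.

Q is a product of powers, so relative uncertainties combine in quadrature:
  (2·δs/s)² = (2×0.0854)² = 0.0292;  (-2·δc/c)² = (-2×0.0983)² = 0.0387;  (2·δz/z)² = (2×0.00983)² = 0.000387
δQ/Q = √(0.0682) = 0.261

26.1%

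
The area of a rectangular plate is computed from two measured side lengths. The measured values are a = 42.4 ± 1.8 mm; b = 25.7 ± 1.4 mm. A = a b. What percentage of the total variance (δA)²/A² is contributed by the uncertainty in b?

(δA/A)² = (1·δa/a)² + (1·δb/b)²
  a term: (1×0.0425)² = 0.00180
  b term: (1×0.0545)² = 0.00297
Total = 0.00477. Share from b = 0.00297/0.00477 = 0.622.

62.2%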